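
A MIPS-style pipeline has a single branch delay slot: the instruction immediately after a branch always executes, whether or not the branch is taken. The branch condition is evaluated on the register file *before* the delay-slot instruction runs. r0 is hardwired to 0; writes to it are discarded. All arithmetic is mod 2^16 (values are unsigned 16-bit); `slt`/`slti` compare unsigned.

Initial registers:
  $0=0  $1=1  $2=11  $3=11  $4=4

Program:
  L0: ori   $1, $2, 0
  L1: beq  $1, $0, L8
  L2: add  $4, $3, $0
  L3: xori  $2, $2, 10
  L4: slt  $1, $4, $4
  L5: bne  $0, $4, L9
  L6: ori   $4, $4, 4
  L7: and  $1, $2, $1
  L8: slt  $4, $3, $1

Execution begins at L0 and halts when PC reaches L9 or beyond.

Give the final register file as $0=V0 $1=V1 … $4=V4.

#0 ori   $1, $2, 0 ; 0/11/11/11/4
#1 beq  $1, $0, L8 ; 0/11/11/11/4 ; →fallthru
#2 add  $4, $3, $0 ; 0/11/11/11/11
#3 xori  $2, $2, 10 ; 0/11/1/11/11
#4 slt  $1, $4, $4 ; 0/0/1/11/11
#5 bne  $0, $4, L9 ; 0/0/1/11/11 ; →target
#6 ori   $4, $4, 4 ; 0/0/1/11/15

$0=0 $1=0 $2=1 $3=11 $4=15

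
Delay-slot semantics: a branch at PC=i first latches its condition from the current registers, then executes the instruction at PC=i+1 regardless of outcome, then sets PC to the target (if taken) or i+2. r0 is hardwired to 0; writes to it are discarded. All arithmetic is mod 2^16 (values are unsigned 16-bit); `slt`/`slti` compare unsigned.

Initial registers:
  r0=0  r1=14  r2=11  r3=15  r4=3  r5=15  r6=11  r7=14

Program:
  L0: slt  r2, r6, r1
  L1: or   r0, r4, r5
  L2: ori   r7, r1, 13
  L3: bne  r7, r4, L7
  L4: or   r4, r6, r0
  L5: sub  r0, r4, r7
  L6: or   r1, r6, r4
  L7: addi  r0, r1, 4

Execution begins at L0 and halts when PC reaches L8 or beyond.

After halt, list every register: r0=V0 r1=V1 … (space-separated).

PC=0  slt  r2, r6, r1        | r0=0 r1=14 r2=1 r3=15 r4=3 r5=15 r6=11 r7=14
PC=1  or   r0, r4, r5        | r0=0 r1=14 r2=1 r3=15 r4=3 r5=15 r6=11 r7=14
PC=2  ori   r7, r1, 13       | r0=0 r1=14 r2=1 r3=15 r4=3 r5=15 r6=11 r7=15
PC=3  bne  r7, r4, L7        | r0=0 r1=14 r2=1 r3=15 r4=3 r5=15 r6=11 r7=15  [TAKEN]
PC=4  or   r4, r6, r0        | r0=0 r1=14 r2=1 r3=15 r4=11 r5=15 r6=11 r7=15
PC=7  addi  r0, r1, 4        | r0=0 r1=14 r2=1 r3=15 r4=11 r5=15 r6=11 r7=15

r0=0 r1=14 r2=1 r3=15 r4=11 r5=15 r6=11 r7=15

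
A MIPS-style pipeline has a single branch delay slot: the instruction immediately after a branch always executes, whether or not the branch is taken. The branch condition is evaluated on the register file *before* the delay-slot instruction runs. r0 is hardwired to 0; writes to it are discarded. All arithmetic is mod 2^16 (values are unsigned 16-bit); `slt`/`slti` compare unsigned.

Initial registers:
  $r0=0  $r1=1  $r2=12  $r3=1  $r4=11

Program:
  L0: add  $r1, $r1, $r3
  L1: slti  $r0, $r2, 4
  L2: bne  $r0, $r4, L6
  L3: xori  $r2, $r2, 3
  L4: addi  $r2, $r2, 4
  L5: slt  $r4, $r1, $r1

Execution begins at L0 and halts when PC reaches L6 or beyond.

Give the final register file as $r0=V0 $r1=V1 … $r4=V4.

$r0=0 $r1=2 $r2=15 $r3=1 $r4=11

#0 add  $r1, $r1, $r3 ; 0/2/12/1/11
#1 slti  $r0, $r2, 4 ; 0/2/12/1/11
#2 bne  $r0, $r4, L6 ; 0/2/12/1/11 ; →target
#3 xori  $r2, $r2, 3 ; 0/2/15/1/11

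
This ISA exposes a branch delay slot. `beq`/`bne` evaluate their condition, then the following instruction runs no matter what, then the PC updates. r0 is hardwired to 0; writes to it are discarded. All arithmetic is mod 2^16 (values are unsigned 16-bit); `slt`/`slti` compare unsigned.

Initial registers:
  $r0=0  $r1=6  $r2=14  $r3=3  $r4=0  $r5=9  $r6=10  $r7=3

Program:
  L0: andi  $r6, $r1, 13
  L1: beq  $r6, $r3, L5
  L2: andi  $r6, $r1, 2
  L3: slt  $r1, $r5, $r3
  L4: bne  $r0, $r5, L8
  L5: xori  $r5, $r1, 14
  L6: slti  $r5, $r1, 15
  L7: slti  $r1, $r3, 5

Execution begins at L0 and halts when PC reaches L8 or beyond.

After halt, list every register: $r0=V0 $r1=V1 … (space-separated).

#0 andi  $r6, $r1, 13 ; 0/6/14/3/0/9/4/3
#1 beq  $r6, $r3, L5 ; 0/6/14/3/0/9/4/3 ; →fallthru
#2 andi  $r6, $r1, 2 ; 0/6/14/3/0/9/2/3
#3 slt  $r1, $r5, $r3 ; 0/0/14/3/0/9/2/3
#4 bne  $r0, $r5, L8 ; 0/0/14/3/0/9/2/3 ; →target
#5 xori  $r5, $r1, 14 ; 0/0/14/3/0/14/2/3

$r0=0 $r1=0 $r2=14 $r3=3 $r4=0 $r5=14 $r6=2 $r7=3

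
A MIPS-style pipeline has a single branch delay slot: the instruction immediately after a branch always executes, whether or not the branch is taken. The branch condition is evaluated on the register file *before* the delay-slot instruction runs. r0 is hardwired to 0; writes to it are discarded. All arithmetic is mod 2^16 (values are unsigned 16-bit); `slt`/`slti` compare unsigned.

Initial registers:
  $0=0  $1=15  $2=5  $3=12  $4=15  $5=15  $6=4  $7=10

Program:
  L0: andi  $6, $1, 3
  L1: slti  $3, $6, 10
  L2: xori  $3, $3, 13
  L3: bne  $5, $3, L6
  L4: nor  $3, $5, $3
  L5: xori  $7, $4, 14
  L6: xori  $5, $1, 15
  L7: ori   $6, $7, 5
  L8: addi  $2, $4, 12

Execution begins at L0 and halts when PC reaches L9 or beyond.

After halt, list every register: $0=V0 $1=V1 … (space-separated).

$0=0 $1=15 $2=27 $3=65520 $4=15 $5=0 $6=15 $7=10

[0] andi  $6, $1, 3  →  {$0:0, $1:15, $2:5, $3:12, $4:15, $5:15, $6:3, $7:10}
[1] slti  $3, $6, 10  →  {$0:0, $1:15, $2:5, $3:1, $4:15, $5:15, $6:3, $7:10}
[2] xori  $3, $3, 13  →  {$0:0, $1:15, $2:5, $3:12, $4:15, $5:15, $6:3, $7:10}
[3] bne  $5, $3, L6  →  {$0:0, $1:15, $2:5, $3:12, $4:15, $5:15, $6:3, $7:10}  ⟨branch taken⟩
[4] nor  $3, $5, $3  →  {$0:0, $1:15, $2:5, $3:65520, $4:15, $5:15, $6:3, $7:10}
[6] xori  $5, $1, 15  →  {$0:0, $1:15, $2:5, $3:65520, $4:15, $5:0, $6:3, $7:10}
[7] ori   $6, $7, 5  →  {$0:0, $1:15, $2:5, $3:65520, $4:15, $5:0, $6:15, $7:10}
[8] addi  $2, $4, 12  →  {$0:0, $1:15, $2:27, $3:65520, $4:15, $5:0, $6:15, $7:10}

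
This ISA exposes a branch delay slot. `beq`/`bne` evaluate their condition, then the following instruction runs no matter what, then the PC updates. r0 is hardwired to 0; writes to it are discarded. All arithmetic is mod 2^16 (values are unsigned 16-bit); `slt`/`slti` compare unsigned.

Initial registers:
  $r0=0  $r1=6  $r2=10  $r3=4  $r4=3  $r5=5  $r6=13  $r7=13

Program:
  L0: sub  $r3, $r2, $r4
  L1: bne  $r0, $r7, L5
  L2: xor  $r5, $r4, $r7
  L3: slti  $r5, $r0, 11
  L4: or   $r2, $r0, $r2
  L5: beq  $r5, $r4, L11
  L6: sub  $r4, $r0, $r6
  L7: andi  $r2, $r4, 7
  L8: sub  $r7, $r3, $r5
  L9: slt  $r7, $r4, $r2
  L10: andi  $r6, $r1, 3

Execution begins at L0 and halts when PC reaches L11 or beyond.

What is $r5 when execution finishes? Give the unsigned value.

14

[0] sub  $r3, $r2, $r4  →  {$r0:0, $r1:6, $r2:10, $r3:7, $r4:3, $r5:5, $r6:13, $r7:13}
[1] bne  $r0, $r7, L5  →  {$r0:0, $r1:6, $r2:10, $r3:7, $r4:3, $r5:5, $r6:13, $r7:13}  ⟨branch taken⟩
[2] xor  $r5, $r4, $r7  →  {$r0:0, $r1:6, $r2:10, $r3:7, $r4:3, $r5:14, $r6:13, $r7:13}
[5] beq  $r5, $r4, L11  →  {$r0:0, $r1:6, $r2:10, $r3:7, $r4:3, $r5:14, $r6:13, $r7:13}  ⟨branch fallthrough⟩
[6] sub  $r4, $r0, $r6  →  {$r0:0, $r1:6, $r2:10, $r3:7, $r4:65523, $r5:14, $r6:13, $r7:13}
[7] andi  $r2, $r4, 7  →  {$r0:0, $r1:6, $r2:3, $r3:7, $r4:65523, $r5:14, $r6:13, $r7:13}
[8] sub  $r7, $r3, $r5  →  {$r0:0, $r1:6, $r2:3, $r3:7, $r4:65523, $r5:14, $r6:13, $r7:65529}
[9] slt  $r7, $r4, $r2  →  {$r0:0, $r1:6, $r2:3, $r3:7, $r4:65523, $r5:14, $r6:13, $r7:0}
[10] andi  $r6, $r1, 3  →  {$r0:0, $r1:6, $r2:3, $r3:7, $r4:65523, $r5:14, $r6:2, $r7:0}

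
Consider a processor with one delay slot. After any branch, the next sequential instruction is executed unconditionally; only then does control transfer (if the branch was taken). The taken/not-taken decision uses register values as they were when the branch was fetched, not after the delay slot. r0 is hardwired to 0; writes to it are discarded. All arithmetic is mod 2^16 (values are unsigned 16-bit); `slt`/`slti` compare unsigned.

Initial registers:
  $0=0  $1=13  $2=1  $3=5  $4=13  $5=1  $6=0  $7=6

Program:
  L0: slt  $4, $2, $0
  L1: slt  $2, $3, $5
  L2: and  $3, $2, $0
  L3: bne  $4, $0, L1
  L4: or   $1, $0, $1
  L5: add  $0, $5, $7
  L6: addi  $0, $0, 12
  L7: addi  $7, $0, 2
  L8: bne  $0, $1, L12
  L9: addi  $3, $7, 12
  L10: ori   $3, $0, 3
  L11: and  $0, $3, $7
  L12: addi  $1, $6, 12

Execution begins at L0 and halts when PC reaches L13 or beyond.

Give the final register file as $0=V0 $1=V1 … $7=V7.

[0] slt  $4, $2, $0  →  {$0:0, $1:13, $2:1, $3:5, $4:0, $5:1, $6:0, $7:6}
[1] slt  $2, $3, $5  →  {$0:0, $1:13, $2:0, $3:5, $4:0, $5:1, $6:0, $7:6}
[2] and  $3, $2, $0  →  {$0:0, $1:13, $2:0, $3:0, $4:0, $5:1, $6:0, $7:6}
[3] bne  $4, $0, L1  →  {$0:0, $1:13, $2:0, $3:0, $4:0, $5:1, $6:0, $7:6}  ⟨branch fallthrough⟩
[4] or   $1, $0, $1  →  {$0:0, $1:13, $2:0, $3:0, $4:0, $5:1, $6:0, $7:6}
[5] add  $0, $5, $7  →  {$0:0, $1:13, $2:0, $3:0, $4:0, $5:1, $6:0, $7:6}
[6] addi  $0, $0, 12  →  {$0:0, $1:13, $2:0, $3:0, $4:0, $5:1, $6:0, $7:6}
[7] addi  $7, $0, 2  →  {$0:0, $1:13, $2:0, $3:0, $4:0, $5:1, $6:0, $7:2}
[8] bne  $0, $1, L12  →  {$0:0, $1:13, $2:0, $3:0, $4:0, $5:1, $6:0, $7:2}  ⟨branch taken⟩
[9] addi  $3, $7, 12  →  {$0:0, $1:13, $2:0, $3:14, $4:0, $5:1, $6:0, $7:2}
[12] addi  $1, $6, 12  →  {$0:0, $1:12, $2:0, $3:14, $4:0, $5:1, $6:0, $7:2}

$0=0 $1=12 $2=0 $3=14 $4=0 $5=1 $6=0 $7=2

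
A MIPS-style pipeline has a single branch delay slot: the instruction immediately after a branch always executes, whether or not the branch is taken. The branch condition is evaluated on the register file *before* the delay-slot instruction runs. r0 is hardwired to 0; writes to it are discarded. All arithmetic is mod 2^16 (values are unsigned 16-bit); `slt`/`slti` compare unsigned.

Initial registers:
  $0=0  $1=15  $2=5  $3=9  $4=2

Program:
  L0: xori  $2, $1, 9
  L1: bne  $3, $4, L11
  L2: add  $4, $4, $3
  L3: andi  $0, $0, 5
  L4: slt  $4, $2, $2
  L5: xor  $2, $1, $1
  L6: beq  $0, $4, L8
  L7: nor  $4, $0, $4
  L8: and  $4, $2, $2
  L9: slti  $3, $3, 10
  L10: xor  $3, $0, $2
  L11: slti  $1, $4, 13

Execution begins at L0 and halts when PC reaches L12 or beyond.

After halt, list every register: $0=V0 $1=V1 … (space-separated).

$0=0 $1=1 $2=6 $3=9 $4=11

[0] xori  $2, $1, 9  →  {$0:0, $1:15, $2:6, $3:9, $4:2}
[1] bne  $3, $4, L11  →  {$0:0, $1:15, $2:6, $3:9, $4:2}  ⟨branch taken⟩
[2] add  $4, $4, $3  →  {$0:0, $1:15, $2:6, $3:9, $4:11}
[11] slti  $1, $4, 13  →  {$0:0, $1:1, $2:6, $3:9, $4:11}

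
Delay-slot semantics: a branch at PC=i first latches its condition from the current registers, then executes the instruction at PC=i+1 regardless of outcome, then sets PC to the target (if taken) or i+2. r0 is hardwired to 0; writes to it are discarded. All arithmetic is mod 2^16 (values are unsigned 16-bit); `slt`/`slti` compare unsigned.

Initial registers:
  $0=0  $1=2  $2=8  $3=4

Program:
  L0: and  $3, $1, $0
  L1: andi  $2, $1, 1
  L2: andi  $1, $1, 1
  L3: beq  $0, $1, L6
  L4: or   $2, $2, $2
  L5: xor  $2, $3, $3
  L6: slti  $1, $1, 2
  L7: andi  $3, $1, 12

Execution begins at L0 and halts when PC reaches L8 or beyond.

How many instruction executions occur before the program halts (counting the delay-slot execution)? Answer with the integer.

7

PC=0  and  $3, $1, $0        | $0=0 $1=2 $2=8 $3=0
PC=1  andi  $2, $1, 1        | $0=0 $1=2 $2=0 $3=0
PC=2  andi  $1, $1, 1        | $0=0 $1=0 $2=0 $3=0
PC=3  beq  $0, $1, L6        | $0=0 $1=0 $2=0 $3=0  [TAKEN]
PC=4  or   $2, $2, $2        | $0=0 $1=0 $2=0 $3=0
PC=6  slti  $1, $1, 2        | $0=0 $1=1 $2=0 $3=0
PC=7  andi  $3, $1, 12       | $0=0 $1=1 $2=0 $3=0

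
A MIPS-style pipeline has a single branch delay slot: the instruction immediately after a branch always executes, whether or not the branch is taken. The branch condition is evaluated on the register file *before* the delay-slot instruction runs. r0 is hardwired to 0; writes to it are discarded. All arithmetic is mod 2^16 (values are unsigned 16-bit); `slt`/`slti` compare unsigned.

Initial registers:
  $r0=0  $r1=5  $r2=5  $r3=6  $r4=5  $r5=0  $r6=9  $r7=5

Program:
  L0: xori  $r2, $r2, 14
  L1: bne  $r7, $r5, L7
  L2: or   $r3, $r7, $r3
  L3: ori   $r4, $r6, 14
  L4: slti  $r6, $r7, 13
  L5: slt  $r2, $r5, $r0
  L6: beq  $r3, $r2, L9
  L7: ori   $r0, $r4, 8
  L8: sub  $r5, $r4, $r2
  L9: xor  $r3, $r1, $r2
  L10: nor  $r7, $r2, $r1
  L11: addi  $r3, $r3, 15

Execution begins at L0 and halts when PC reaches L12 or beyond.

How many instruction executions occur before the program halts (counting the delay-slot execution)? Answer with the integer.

[0] xori  $r2, $r2, 14  →  {$r0:0, $r1:5, $r2:11, $r3:6, $r4:5, $r5:0, $r6:9, $r7:5}
[1] bne  $r7, $r5, L7  →  {$r0:0, $r1:5, $r2:11, $r3:6, $r4:5, $r5:0, $r6:9, $r7:5}  ⟨branch taken⟩
[2] or   $r3, $r7, $r3  →  {$r0:0, $r1:5, $r2:11, $r3:7, $r4:5, $r5:0, $r6:9, $r7:5}
[7] ori   $r0, $r4, 8  →  {$r0:0, $r1:5, $r2:11, $r3:7, $r4:5, $r5:0, $r6:9, $r7:5}
[8] sub  $r5, $r4, $r2  →  {$r0:0, $r1:5, $r2:11, $r3:7, $r4:5, $r5:65530, $r6:9, $r7:5}
[9] xor  $r3, $r1, $r2  →  {$r0:0, $r1:5, $r2:11, $r3:14, $r4:5, $r5:65530, $r6:9, $r7:5}
[10] nor  $r7, $r2, $r1  →  {$r0:0, $r1:5, $r2:11, $r3:14, $r4:5, $r5:65530, $r6:9, $r7:65520}
[11] addi  $r3, $r3, 15  →  {$r0:0, $r1:5, $r2:11, $r3:29, $r4:5, $r5:65530, $r6:9, $r7:65520}

8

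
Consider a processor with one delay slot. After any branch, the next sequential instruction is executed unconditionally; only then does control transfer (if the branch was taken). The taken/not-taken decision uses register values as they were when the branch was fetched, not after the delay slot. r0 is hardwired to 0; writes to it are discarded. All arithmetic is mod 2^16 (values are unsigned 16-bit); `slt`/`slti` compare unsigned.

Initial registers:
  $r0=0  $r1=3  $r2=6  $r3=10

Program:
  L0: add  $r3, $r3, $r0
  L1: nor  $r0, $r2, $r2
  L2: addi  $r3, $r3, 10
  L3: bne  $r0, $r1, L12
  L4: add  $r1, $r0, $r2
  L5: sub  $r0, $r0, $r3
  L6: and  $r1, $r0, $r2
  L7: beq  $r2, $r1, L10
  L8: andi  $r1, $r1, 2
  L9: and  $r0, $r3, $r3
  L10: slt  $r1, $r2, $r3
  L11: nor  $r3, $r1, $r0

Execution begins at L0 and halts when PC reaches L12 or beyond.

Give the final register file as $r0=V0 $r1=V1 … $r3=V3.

$r0=0 $r1=6 $r2=6 $r3=20

PC=0  add  $r3, $r3, $r0     | $r0=0 $r1=3 $r2=6 $r3=10
PC=1  nor  $r0, $r2, $r2     | $r0=0 $r1=3 $r2=6 $r3=10
PC=2  addi  $r3, $r3, 10     | $r0=0 $r1=3 $r2=6 $r3=20
PC=3  bne  $r0, $r1, L12     | $r0=0 $r1=3 $r2=6 $r3=20  [TAKEN]
PC=4  add  $r1, $r0, $r2     | $r0=0 $r1=6 $r2=6 $r3=20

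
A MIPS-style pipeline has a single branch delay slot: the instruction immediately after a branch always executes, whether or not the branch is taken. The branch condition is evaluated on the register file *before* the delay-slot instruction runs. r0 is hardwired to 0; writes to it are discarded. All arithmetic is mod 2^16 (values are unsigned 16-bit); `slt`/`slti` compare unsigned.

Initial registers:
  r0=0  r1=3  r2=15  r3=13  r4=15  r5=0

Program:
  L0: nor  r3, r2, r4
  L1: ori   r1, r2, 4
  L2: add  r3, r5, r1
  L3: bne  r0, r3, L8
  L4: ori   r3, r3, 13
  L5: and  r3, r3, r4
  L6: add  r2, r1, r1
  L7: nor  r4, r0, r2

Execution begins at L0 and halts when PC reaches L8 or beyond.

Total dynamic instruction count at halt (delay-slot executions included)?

PC=0  nor  r3, r2, r4        | r0=0 r1=3 r2=15 r3=65520 r4=15 r5=0
PC=1  ori   r1, r2, 4        | r0=0 r1=15 r2=15 r3=65520 r4=15 r5=0
PC=2  add  r3, r5, r1        | r0=0 r1=15 r2=15 r3=15 r4=15 r5=0
PC=3  bne  r0, r3, L8        | r0=0 r1=15 r2=15 r3=15 r4=15 r5=0  [TAKEN]
PC=4  ori   r3, r3, 13       | r0=0 r1=15 r2=15 r3=15 r4=15 r5=0

5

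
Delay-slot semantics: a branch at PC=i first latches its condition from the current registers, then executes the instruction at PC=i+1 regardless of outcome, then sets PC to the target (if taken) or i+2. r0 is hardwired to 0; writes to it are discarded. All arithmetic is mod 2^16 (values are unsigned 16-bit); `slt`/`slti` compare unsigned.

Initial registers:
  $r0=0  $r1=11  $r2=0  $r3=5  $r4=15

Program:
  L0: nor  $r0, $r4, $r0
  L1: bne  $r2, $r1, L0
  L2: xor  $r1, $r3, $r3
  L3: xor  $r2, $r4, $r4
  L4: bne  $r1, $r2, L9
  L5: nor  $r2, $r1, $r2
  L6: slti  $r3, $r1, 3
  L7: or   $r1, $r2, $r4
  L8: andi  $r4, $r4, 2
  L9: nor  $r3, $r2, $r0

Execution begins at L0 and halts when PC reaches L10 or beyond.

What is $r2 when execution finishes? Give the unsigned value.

65535

#0 nor  $r0, $r4, $r0 ; 0/11/0/5/15
#1 bne  $r2, $r1, L0 ; 0/11/0/5/15 ; →target
#2 xor  $r1, $r3, $r3 ; 0/0/0/5/15
#0 nor  $r0, $r4, $r0 ; 0/0/0/5/15
#1 bne  $r2, $r1, L0 ; 0/0/0/5/15 ; →fallthru
#2 xor  $r1, $r3, $r3 ; 0/0/0/5/15
#3 xor  $r2, $r4, $r4 ; 0/0/0/5/15
#4 bne  $r1, $r2, L9 ; 0/0/0/5/15 ; →fallthru
#5 nor  $r2, $r1, $r2 ; 0/0/65535/5/15
#6 slti  $r3, $r1, 3 ; 0/0/65535/1/15
#7 or   $r1, $r2, $r4 ; 0/65535/65535/1/15
#8 andi  $r4, $r4, 2 ; 0/65535/65535/1/2
#9 nor  $r3, $r2, $r0 ; 0/65535/65535/0/2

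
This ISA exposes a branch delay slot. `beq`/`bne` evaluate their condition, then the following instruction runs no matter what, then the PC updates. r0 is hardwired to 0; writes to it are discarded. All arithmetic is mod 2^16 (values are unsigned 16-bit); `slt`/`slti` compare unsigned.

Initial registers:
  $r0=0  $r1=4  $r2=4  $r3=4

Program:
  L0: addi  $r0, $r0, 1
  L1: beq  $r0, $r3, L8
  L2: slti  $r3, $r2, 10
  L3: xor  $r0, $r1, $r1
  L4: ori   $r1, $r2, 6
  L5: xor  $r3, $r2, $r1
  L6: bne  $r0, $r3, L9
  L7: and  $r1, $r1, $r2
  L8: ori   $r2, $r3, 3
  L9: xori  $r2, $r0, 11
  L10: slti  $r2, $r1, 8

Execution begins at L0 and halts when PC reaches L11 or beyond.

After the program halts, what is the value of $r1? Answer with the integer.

PC=0  addi  $r0, $r0, 1      | $r0=0 $r1=4 $r2=4 $r3=4
PC=1  beq  $r0, $r3, L8      | $r0=0 $r1=4 $r2=4 $r3=4  [not taken]
PC=2  slti  $r3, $r2, 10     | $r0=0 $r1=4 $r2=4 $r3=1
PC=3  xor  $r0, $r1, $r1     | $r0=0 $r1=4 $r2=4 $r3=1
PC=4  ori   $r1, $r2, 6      | $r0=0 $r1=6 $r2=4 $r3=1
PC=5  xor  $r3, $r2, $r1     | $r0=0 $r1=6 $r2=4 $r3=2
PC=6  bne  $r0, $r3, L9      | $r0=0 $r1=6 $r2=4 $r3=2  [TAKEN]
PC=7  and  $r1, $r1, $r2     | $r0=0 $r1=4 $r2=4 $r3=2
PC=9  xori  $r2, $r0, 11     | $r0=0 $r1=4 $r2=11 $r3=2
PC=10 slti  $r2, $r1, 8      | $r0=0 $r1=4 $r2=1 $r3=2

4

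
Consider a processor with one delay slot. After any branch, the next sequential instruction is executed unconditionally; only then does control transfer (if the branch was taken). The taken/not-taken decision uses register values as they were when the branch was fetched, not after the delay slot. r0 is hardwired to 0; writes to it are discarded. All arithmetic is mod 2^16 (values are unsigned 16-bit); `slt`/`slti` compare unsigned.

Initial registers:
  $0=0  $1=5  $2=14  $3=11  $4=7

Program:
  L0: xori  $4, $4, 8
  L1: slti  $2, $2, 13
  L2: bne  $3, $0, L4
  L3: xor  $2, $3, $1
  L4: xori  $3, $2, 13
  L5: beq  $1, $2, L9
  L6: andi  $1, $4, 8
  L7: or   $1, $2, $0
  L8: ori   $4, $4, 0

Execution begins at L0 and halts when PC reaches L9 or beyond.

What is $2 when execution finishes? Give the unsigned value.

14

PC=0  xori  $4, $4, 8        | $0=0 $1=5 $2=14 $3=11 $4=15
PC=1  slti  $2, $2, 13       | $0=0 $1=5 $2=0 $3=11 $4=15
PC=2  bne  $3, $0, L4        | $0=0 $1=5 $2=0 $3=11 $4=15  [TAKEN]
PC=3  xor  $2, $3, $1        | $0=0 $1=5 $2=14 $3=11 $4=15
PC=4  xori  $3, $2, 13       | $0=0 $1=5 $2=14 $3=3 $4=15
PC=5  beq  $1, $2, L9        | $0=0 $1=5 $2=14 $3=3 $4=15  [not taken]
PC=6  andi  $1, $4, 8        | $0=0 $1=8 $2=14 $3=3 $4=15
PC=7  or   $1, $2, $0        | $0=0 $1=14 $2=14 $3=3 $4=15
PC=8  ori   $4, $4, 0        | $0=0 $1=14 $2=14 $3=3 $4=15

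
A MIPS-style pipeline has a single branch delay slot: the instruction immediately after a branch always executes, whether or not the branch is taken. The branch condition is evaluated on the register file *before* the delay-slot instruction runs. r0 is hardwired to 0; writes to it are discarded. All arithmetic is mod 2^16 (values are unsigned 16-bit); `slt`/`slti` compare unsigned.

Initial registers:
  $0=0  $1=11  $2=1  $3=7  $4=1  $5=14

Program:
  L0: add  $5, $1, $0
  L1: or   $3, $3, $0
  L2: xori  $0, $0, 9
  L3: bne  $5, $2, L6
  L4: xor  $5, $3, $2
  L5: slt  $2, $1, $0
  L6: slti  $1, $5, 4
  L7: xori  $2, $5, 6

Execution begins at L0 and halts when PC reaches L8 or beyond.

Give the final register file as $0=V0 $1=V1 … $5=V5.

#0 add  $5, $1, $0 ; 0/11/1/7/1/11
#1 or   $3, $3, $0 ; 0/11/1/7/1/11
#2 xori  $0, $0, 9 ; 0/11/1/7/1/11
#3 bne  $5, $2, L6 ; 0/11/1/7/1/11 ; →target
#4 xor  $5, $3, $2 ; 0/11/1/7/1/6
#6 slti  $1, $5, 4 ; 0/0/1/7/1/6
#7 xori  $2, $5, 6 ; 0/0/0/7/1/6

$0=0 $1=0 $2=0 $3=7 $4=1 $5=6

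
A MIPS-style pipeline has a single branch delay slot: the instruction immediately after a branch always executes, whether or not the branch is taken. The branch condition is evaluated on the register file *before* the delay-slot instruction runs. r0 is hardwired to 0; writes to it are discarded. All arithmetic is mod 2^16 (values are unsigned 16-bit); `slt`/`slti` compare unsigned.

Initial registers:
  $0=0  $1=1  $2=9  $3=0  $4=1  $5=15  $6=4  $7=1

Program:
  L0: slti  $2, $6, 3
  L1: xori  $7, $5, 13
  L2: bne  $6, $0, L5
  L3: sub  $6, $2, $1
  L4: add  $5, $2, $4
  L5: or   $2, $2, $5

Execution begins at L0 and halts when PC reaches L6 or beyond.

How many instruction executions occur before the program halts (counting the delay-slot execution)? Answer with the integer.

[0] slti  $2, $6, 3  →  {$0:0, $1:1, $2:0, $3:0, $4:1, $5:15, $6:4, $7:1}
[1] xori  $7, $5, 13  →  {$0:0, $1:1, $2:0, $3:0, $4:1, $5:15, $6:4, $7:2}
[2] bne  $6, $0, L5  →  {$0:0, $1:1, $2:0, $3:0, $4:1, $5:15, $6:4, $7:2}  ⟨branch taken⟩
[3] sub  $6, $2, $1  →  {$0:0, $1:1, $2:0, $3:0, $4:1, $5:15, $6:65535, $7:2}
[5] or   $2, $2, $5  →  {$0:0, $1:1, $2:15, $3:0, $4:1, $5:15, $6:65535, $7:2}

5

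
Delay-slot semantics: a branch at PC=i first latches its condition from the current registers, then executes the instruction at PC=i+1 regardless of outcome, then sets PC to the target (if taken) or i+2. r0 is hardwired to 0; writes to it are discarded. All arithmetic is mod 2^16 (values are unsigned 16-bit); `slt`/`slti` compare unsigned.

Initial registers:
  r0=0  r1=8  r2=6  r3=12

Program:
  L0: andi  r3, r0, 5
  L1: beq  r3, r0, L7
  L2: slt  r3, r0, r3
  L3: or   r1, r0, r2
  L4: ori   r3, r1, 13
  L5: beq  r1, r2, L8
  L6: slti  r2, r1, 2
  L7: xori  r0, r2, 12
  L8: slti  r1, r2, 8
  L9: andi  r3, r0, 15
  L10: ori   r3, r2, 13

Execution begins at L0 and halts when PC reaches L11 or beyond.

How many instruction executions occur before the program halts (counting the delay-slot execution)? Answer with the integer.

7

PC=0  andi  r3, r0, 5        | r0=0 r1=8 r2=6 r3=0
PC=1  beq  r3, r0, L7        | r0=0 r1=8 r2=6 r3=0  [TAKEN]
PC=2  slt  r3, r0, r3        | r0=0 r1=8 r2=6 r3=0
PC=7  xori  r0, r2, 12       | r0=0 r1=8 r2=6 r3=0
PC=8  slti  r1, r2, 8        | r0=0 r1=1 r2=6 r3=0
PC=9  andi  r3, r0, 15       | r0=0 r1=1 r2=6 r3=0
PC=10 ori   r3, r2, 13       | r0=0 r1=1 r2=6 r3=15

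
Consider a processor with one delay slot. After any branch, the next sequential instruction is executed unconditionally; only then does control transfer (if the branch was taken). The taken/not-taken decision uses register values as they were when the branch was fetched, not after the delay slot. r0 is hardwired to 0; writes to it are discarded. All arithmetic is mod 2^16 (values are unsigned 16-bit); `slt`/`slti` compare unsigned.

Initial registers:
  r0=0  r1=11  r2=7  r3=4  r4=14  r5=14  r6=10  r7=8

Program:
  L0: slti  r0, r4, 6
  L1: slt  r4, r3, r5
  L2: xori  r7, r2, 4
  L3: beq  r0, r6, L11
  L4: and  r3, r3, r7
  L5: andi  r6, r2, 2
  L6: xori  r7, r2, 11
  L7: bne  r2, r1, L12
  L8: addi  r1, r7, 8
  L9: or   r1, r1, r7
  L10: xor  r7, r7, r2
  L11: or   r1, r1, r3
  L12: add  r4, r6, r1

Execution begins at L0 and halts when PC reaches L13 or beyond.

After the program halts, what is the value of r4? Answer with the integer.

[0] slti  r0, r4, 6  →  {r0:0, r1:11, r2:7, r3:4, r4:14, r5:14, r6:10, r7:8}
[1] slt  r4, r3, r5  →  {r0:0, r1:11, r2:7, r3:4, r4:1, r5:14, r6:10, r7:8}
[2] xori  r7, r2, 4  →  {r0:0, r1:11, r2:7, r3:4, r4:1, r5:14, r6:10, r7:3}
[3] beq  r0, r6, L11  →  {r0:0, r1:11, r2:7, r3:4, r4:1, r5:14, r6:10, r7:3}  ⟨branch fallthrough⟩
[4] and  r3, r3, r7  →  {r0:0, r1:11, r2:7, r3:0, r4:1, r5:14, r6:10, r7:3}
[5] andi  r6, r2, 2  →  {r0:0, r1:11, r2:7, r3:0, r4:1, r5:14, r6:2, r7:3}
[6] xori  r7, r2, 11  →  {r0:0, r1:11, r2:7, r3:0, r4:1, r5:14, r6:2, r7:12}
[7] bne  r2, r1, L12  →  {r0:0, r1:11, r2:7, r3:0, r4:1, r5:14, r6:2, r7:12}  ⟨branch taken⟩
[8] addi  r1, r7, 8  →  {r0:0, r1:20, r2:7, r3:0, r4:1, r5:14, r6:2, r7:12}
[12] add  r4, r6, r1  →  {r0:0, r1:20, r2:7, r3:0, r4:22, r5:14, r6:2, r7:12}

22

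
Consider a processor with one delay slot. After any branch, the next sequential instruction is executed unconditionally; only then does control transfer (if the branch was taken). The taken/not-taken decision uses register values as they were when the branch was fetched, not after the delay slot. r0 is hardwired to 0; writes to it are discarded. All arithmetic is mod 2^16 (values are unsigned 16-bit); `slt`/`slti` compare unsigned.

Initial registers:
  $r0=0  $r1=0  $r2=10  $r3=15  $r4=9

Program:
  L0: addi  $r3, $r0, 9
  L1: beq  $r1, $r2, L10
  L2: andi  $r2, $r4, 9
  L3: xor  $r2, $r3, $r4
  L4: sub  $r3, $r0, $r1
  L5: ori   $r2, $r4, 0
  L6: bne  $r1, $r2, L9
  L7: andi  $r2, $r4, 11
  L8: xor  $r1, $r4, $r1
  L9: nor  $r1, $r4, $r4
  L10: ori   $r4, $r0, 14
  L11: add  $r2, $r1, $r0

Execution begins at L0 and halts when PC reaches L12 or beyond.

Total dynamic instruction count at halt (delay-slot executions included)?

11

#0 addi  $r3, $r0, 9 ; 0/0/10/9/9
#1 beq  $r1, $r2, L10 ; 0/0/10/9/9 ; →fallthru
#2 andi  $r2, $r4, 9 ; 0/0/9/9/9
#3 xor  $r2, $r3, $r4 ; 0/0/0/9/9
#4 sub  $r3, $r0, $r1 ; 0/0/0/0/9
#5 ori   $r2, $r4, 0 ; 0/0/9/0/9
#6 bne  $r1, $r2, L9 ; 0/0/9/0/9 ; →target
#7 andi  $r2, $r4, 11 ; 0/0/9/0/9
#9 nor  $r1, $r4, $r4 ; 0/65526/9/0/9
#10 ori   $r4, $r0, 14 ; 0/65526/9/0/14
#11 add  $r2, $r1, $r0 ; 0/65526/65526/0/14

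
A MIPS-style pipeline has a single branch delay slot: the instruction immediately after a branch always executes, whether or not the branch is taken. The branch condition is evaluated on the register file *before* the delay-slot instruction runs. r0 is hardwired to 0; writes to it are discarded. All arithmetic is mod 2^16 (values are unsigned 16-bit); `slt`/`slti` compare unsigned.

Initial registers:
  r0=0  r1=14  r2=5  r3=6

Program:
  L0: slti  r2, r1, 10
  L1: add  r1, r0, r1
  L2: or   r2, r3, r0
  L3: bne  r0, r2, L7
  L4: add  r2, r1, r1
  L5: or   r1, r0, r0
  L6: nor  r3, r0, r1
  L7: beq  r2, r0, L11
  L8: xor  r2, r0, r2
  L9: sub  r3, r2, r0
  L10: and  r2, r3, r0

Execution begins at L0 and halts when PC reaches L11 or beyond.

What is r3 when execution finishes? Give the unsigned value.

28

[0] slti  r2, r1, 10  →  {r0:0, r1:14, r2:0, r3:6}
[1] add  r1, r0, r1  →  {r0:0, r1:14, r2:0, r3:6}
[2] or   r2, r3, r0  →  {r0:0, r1:14, r2:6, r3:6}
[3] bne  r0, r2, L7  →  {r0:0, r1:14, r2:6, r3:6}  ⟨branch taken⟩
[4] add  r2, r1, r1  →  {r0:0, r1:14, r2:28, r3:6}
[7] beq  r2, r0, L11  →  {r0:0, r1:14, r2:28, r3:6}  ⟨branch fallthrough⟩
[8] xor  r2, r0, r2  →  {r0:0, r1:14, r2:28, r3:6}
[9] sub  r3, r2, r0  →  {r0:0, r1:14, r2:28, r3:28}
[10] and  r2, r3, r0  →  {r0:0, r1:14, r2:0, r3:28}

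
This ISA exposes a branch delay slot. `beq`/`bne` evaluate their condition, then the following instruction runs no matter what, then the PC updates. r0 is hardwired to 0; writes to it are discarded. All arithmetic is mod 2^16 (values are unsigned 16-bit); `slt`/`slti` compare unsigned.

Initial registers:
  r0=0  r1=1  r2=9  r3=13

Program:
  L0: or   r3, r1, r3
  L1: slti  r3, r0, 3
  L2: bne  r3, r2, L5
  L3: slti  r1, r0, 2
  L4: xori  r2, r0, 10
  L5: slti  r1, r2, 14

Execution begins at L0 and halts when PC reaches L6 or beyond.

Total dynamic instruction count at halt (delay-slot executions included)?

#0 or   r3, r1, r3 ; 0/1/9/13
#1 slti  r3, r0, 3 ; 0/1/9/1
#2 bne  r3, r2, L5 ; 0/1/9/1 ; →target
#3 slti  r1, r0, 2 ; 0/1/9/1
#5 slti  r1, r2, 14 ; 0/1/9/1

5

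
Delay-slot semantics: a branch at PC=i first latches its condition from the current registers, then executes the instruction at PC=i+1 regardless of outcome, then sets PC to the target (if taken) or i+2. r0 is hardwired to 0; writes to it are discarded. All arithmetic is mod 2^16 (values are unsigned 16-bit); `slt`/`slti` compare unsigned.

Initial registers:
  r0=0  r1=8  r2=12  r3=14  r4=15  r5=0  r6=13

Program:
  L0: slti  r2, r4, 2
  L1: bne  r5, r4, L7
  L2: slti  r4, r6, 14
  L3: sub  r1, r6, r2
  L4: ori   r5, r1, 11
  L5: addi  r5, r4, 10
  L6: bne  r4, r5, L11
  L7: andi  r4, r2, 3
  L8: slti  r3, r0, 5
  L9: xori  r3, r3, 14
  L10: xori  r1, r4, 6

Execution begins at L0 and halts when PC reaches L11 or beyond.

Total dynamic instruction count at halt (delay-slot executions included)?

[0] slti  r2, r4, 2  →  {r0:0, r1:8, r2:0, r3:14, r4:15, r5:0, r6:13}
[1] bne  r5, r4, L7  →  {r0:0, r1:8, r2:0, r3:14, r4:15, r5:0, r6:13}  ⟨branch taken⟩
[2] slti  r4, r6, 14  →  {r0:0, r1:8, r2:0, r3:14, r4:1, r5:0, r6:13}
[7] andi  r4, r2, 3  →  {r0:0, r1:8, r2:0, r3:14, r4:0, r5:0, r6:13}
[8] slti  r3, r0, 5  →  {r0:0, r1:8, r2:0, r3:1, r4:0, r5:0, r6:13}
[9] xori  r3, r3, 14  →  {r0:0, r1:8, r2:0, r3:15, r4:0, r5:0, r6:13}
[10] xori  r1, r4, 6  →  {r0:0, r1:6, r2:0, r3:15, r4:0, r5:0, r6:13}

7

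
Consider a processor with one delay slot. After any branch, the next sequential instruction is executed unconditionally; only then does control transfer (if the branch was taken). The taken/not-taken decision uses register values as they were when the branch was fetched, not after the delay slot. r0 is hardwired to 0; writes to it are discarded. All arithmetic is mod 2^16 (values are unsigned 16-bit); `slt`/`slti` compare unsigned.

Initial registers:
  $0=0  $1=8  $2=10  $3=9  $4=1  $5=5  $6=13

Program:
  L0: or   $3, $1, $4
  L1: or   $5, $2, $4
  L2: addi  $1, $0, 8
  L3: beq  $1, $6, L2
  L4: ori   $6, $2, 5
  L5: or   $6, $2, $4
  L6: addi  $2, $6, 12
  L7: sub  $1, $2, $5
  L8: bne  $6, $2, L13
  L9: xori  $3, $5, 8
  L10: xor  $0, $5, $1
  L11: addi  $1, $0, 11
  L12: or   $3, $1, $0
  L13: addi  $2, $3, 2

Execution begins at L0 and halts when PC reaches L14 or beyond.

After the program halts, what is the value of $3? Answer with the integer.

3

  step pc=0: or   $3, $1, $4  regs=(0,8,10,9,1,5,13)
  step pc=1: or   $5, $2, $4  regs=(0,8,10,9,1,11,13)
  step pc=2: addi  $1, $0, 8  regs=(0,8,10,9,1,11,13)
  step pc=3: beq  $1, $6, L2  cond=F  regs=(0,8,10,9,1,11,13)
  step pc=4: ori   $6, $2, 5  regs=(0,8,10,9,1,11,15)
  step pc=5: or   $6, $2, $4  regs=(0,8,10,9,1,11,11)
  step pc=6: addi  $2, $6, 12  regs=(0,8,23,9,1,11,11)
  step pc=7: sub  $1, $2, $5  regs=(0,12,23,9,1,11,11)
  step pc=8: bne  $6, $2, L13  cond=T  regs=(0,12,23,9,1,11,11)
  step pc=9: xori  $3, $5, 8  regs=(0,12,23,3,1,11,11)
  step pc=13: addi  $2, $3, 2  regs=(0,12,5,3,1,11,11)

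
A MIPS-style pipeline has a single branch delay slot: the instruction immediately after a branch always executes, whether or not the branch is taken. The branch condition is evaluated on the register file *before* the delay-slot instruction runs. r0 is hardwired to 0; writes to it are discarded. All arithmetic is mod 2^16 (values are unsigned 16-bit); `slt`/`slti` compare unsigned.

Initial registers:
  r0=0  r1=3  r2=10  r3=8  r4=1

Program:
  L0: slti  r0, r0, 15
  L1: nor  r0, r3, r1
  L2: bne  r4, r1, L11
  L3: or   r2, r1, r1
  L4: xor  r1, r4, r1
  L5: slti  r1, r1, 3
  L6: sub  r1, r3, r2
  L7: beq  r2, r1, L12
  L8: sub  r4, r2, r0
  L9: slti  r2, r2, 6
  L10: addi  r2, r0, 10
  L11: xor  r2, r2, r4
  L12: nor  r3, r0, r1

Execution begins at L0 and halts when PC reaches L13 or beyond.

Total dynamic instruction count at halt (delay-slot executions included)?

6

#0 slti  r0, r0, 15 ; 0/3/10/8/1
#1 nor  r0, r3, r1 ; 0/3/10/8/1
#2 bne  r4, r1, L11 ; 0/3/10/8/1 ; →target
#3 or   r2, r1, r1 ; 0/3/3/8/1
#11 xor  r2, r2, r4 ; 0/3/2/8/1
#12 nor  r3, r0, r1 ; 0/3/2/65532/1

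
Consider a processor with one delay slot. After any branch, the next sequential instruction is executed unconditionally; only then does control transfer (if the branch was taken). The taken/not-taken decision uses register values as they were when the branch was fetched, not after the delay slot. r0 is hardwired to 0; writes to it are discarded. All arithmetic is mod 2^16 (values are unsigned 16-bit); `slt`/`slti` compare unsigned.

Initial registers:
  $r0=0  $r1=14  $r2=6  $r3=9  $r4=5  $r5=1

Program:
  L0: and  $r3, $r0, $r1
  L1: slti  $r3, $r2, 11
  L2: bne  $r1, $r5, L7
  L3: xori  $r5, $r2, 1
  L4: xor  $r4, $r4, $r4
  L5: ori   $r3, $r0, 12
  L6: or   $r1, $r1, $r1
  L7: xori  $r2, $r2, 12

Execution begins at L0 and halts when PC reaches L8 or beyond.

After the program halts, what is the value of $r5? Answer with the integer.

#0 and  $r3, $r0, $r1 ; 0/14/6/0/5/1
#1 slti  $r3, $r2, 11 ; 0/14/6/1/5/1
#2 bne  $r1, $r5, L7 ; 0/14/6/1/5/1 ; →target
#3 xori  $r5, $r2, 1 ; 0/14/6/1/5/7
#7 xori  $r2, $r2, 12 ; 0/14/10/1/5/7

7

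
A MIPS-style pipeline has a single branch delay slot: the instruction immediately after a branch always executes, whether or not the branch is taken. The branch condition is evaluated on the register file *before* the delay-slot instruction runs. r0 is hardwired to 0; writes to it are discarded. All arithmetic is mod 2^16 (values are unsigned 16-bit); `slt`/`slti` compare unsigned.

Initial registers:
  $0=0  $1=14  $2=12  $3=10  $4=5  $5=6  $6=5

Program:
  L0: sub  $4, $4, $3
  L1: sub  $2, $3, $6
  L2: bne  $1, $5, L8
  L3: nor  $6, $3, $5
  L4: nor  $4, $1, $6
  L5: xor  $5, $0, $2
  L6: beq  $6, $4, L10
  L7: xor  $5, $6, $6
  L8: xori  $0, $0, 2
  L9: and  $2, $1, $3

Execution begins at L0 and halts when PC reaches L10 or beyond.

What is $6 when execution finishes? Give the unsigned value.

65521

#0 sub  $4, $4, $3 ; 0/14/12/10/65531/6/5
#1 sub  $2, $3, $6 ; 0/14/5/10/65531/6/5
#2 bne  $1, $5, L8 ; 0/14/5/10/65531/6/5 ; →target
#3 nor  $6, $3, $5 ; 0/14/5/10/65531/6/65521
#8 xori  $0, $0, 2 ; 0/14/5/10/65531/6/65521
#9 and  $2, $1, $3 ; 0/14/10/10/65531/6/65521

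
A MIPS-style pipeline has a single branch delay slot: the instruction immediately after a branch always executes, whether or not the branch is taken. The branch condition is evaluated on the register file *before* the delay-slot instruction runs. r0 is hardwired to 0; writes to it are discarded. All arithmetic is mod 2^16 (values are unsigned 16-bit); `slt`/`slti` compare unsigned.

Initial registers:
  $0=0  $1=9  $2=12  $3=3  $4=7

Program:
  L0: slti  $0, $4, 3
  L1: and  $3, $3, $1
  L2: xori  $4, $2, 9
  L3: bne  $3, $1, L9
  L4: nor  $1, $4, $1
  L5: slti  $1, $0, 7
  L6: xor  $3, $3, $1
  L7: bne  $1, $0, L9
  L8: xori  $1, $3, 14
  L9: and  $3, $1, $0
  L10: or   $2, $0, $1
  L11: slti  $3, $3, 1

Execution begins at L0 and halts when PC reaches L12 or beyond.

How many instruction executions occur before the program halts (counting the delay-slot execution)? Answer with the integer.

  step pc=0: slti  $0, $4, 3  regs=(0,9,12,3,7)
  step pc=1: and  $3, $3, $1  regs=(0,9,12,1,7)
  step pc=2: xori  $4, $2, 9  regs=(0,9,12,1,5)
  step pc=3: bne  $3, $1, L9  cond=T  regs=(0,9,12,1,5)
  step pc=4: nor  $1, $4, $1  regs=(0,65522,12,1,5)
  step pc=9: and  $3, $1, $0  regs=(0,65522,12,0,5)
  step pc=10: or   $2, $0, $1  regs=(0,65522,65522,0,5)
  step pc=11: slti  $3, $3, 1  regs=(0,65522,65522,1,5)

8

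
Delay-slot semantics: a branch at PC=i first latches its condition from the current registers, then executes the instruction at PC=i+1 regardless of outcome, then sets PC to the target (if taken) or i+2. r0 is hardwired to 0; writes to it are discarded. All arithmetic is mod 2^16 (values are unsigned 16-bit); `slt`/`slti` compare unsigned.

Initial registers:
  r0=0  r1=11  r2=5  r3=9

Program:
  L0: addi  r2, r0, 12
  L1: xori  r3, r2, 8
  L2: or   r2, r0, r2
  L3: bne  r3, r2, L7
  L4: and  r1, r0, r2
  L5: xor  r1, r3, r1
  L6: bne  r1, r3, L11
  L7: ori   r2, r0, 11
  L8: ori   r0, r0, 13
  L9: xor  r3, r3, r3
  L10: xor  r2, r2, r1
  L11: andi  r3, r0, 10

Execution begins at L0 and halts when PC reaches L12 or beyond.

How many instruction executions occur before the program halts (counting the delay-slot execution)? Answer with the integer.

#0 addi  r2, r0, 12 ; 0/11/12/9
#1 xori  r3, r2, 8 ; 0/11/12/4
#2 or   r2, r0, r2 ; 0/11/12/4
#3 bne  r3, r2, L7 ; 0/11/12/4 ; →target
#4 and  r1, r0, r2 ; 0/0/12/4
#7 ori   r2, r0, 11 ; 0/0/11/4
#8 ori   r0, r0, 13 ; 0/0/11/4
#9 xor  r3, r3, r3 ; 0/0/11/0
#10 xor  r2, r2, r1 ; 0/0/11/0
#11 andi  r3, r0, 10 ; 0/0/11/0

10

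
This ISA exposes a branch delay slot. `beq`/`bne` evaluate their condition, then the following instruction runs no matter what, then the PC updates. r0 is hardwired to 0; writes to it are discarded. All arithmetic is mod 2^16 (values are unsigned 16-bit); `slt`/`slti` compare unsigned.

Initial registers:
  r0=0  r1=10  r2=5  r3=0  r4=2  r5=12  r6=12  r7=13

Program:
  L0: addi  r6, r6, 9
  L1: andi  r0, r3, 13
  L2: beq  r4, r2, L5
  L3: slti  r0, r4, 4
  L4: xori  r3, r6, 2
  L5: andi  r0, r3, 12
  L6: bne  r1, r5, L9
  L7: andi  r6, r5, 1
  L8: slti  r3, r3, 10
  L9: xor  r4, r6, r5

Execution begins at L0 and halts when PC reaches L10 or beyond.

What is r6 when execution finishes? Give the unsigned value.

#0 addi  r6, r6, 9 ; 0/10/5/0/2/12/21/13
#1 andi  r0, r3, 13 ; 0/10/5/0/2/12/21/13
#2 beq  r4, r2, L5 ; 0/10/5/0/2/12/21/13 ; →fallthru
#3 slti  r0, r4, 4 ; 0/10/5/0/2/12/21/13
#4 xori  r3, r6, 2 ; 0/10/5/23/2/12/21/13
#5 andi  r0, r3, 12 ; 0/10/5/23/2/12/21/13
#6 bne  r1, r5, L9 ; 0/10/5/23/2/12/21/13 ; →target
#7 andi  r6, r5, 1 ; 0/10/5/23/2/12/0/13
#9 xor  r4, r6, r5 ; 0/10/5/23/12/12/0/13

0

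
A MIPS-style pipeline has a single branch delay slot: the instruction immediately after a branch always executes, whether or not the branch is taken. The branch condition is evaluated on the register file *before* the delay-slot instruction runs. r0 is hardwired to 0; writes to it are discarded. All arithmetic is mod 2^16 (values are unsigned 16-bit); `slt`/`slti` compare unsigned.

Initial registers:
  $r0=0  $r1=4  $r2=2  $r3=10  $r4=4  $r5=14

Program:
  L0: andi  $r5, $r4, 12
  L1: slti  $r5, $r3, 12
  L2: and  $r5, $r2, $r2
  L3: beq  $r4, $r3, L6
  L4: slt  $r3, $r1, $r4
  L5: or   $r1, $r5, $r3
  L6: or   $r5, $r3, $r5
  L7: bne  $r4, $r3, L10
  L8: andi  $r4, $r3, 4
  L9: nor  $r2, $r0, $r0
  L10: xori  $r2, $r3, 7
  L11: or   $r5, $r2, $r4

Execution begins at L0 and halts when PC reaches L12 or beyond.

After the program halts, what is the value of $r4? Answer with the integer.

#0 andi  $r5, $r4, 12 ; 0/4/2/10/4/4
#1 slti  $r5, $r3, 12 ; 0/4/2/10/4/1
#2 and  $r5, $r2, $r2 ; 0/4/2/10/4/2
#3 beq  $r4, $r3, L6 ; 0/4/2/10/4/2 ; →fallthru
#4 slt  $r3, $r1, $r4 ; 0/4/2/0/4/2
#5 or   $r1, $r5, $r3 ; 0/2/2/0/4/2
#6 or   $r5, $r3, $r5 ; 0/2/2/0/4/2
#7 bne  $r4, $r3, L10 ; 0/2/2/0/4/2 ; →target
#8 andi  $r4, $r3, 4 ; 0/2/2/0/0/2
#10 xori  $r2, $r3, 7 ; 0/2/7/0/0/2
#11 or   $r5, $r2, $r4 ; 0/2/7/0/0/7

0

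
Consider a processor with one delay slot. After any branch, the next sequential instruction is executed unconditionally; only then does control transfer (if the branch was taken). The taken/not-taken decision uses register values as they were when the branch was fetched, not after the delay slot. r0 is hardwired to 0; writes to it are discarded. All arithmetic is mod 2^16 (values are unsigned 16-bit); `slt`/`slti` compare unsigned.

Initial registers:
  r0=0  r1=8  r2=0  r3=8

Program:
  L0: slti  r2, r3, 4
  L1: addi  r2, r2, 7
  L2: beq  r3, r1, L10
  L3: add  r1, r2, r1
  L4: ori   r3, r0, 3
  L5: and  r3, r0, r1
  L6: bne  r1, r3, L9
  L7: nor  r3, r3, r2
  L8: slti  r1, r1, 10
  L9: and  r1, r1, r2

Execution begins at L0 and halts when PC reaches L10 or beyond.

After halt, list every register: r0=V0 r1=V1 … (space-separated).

PC=0  slti  r2, r3, 4        | r0=0 r1=8 r2=0 r3=8
PC=1  addi  r2, r2, 7        | r0=0 r1=8 r2=7 r3=8
PC=2  beq  r3, r1, L10       | r0=0 r1=8 r2=7 r3=8  [TAKEN]
PC=3  add  r1, r2, r1        | r0=0 r1=15 r2=7 r3=8

r0=0 r1=15 r2=7 r3=8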